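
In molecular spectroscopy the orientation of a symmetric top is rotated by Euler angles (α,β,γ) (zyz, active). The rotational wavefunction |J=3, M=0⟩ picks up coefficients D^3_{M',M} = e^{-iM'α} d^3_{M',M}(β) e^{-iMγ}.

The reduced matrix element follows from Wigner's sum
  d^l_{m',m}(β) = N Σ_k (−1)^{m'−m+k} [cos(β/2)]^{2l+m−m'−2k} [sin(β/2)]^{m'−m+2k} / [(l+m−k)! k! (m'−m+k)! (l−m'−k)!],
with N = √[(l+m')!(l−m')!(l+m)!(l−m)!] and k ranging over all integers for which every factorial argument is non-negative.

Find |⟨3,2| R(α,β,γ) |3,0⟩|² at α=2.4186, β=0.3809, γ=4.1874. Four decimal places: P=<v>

First d^3_{2,0}(β=0.3809), then the phase factors e^{-i(2)α} and e^{-i(0)γ}:
With c≡cos(β/2)=0.981919 and s≡sin(β/2)=0.189301, N=[120·1·6·6]^{1/2}=65.726707
k: max(0,(0)−(2))=0 … min(3+(0),3−(2))=1
  k=0: (−1)^2·65.7267/(12)·0.9819^4·0.1893^2 = +0.182460
  k=1: (−1)^3·65.7267/(12)·0.9819^2·0.1893^4 = -0.006781
d^3_{2,0}(0.3809) = +0.182460 -0.006781 = +0.175679
|D^3_{2,0}|² = |d^3_{2,0}(β)|² = (+0.175679)² = 0.030863 (the z-rotation phases have unit modulus)

P=0.0309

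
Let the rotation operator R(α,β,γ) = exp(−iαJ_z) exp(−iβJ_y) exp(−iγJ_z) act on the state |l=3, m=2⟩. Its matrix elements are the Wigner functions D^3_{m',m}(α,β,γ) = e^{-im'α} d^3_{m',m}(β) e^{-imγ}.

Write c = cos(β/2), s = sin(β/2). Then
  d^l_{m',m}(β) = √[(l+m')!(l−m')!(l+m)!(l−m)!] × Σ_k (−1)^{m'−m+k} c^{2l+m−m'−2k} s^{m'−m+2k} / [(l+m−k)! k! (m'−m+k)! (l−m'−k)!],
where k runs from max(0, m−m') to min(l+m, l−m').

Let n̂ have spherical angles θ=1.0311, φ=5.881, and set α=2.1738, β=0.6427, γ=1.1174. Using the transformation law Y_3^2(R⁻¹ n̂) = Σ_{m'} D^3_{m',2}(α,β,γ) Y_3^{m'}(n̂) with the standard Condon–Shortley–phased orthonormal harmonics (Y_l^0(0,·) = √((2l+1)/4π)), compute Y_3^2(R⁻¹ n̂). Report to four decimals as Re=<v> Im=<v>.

Need the full column D^3_{m',2} for m'=−3..3 at α=2.1738, β=0.6427, γ=1.1174.
cos(β/2)=0.948810, sin(β/2)=0.315848
d^3_{-3,2}: single k=5 term ⇒ +0.007305;  D = -0.003017-0.006653i
d^3_{-2,2}: k∈[4..5] ⇒ +0.044796 -0.000993 = +0.043803;  D = -0.022596+0.037525i
d^3_{-1,2}: k∈[3..4] ⇒ +0.170216 -0.009431 = +0.160785;  D = +0.160486-0.009802i
d^3_{0,2}: k∈[2..3] ⇒ +0.442826 -0.049072 = +0.393754;  D = -0.242661-0.310094i
d^3_{1,2}: k∈[1..2] ⇒ +0.768022 -0.170216 = +0.597806;  D = -0.178826+0.570432i
d^3_{2,2}: k∈[0..1] ⇒ +0.729584 -0.404243 = +0.325341;  D = +0.310886-0.095901i
d^3_{3,2}: single k=0 term ⇒ -0.594907;  D = +0.466826+0.368766i
Y_3^{m'}(θ=1.0311,φ=5.881) and Σ D·Y over m':
  (-0.0030-0.0067i)·(+0.0938+0.2461i)  (-0.0226+0.0375i)·(+0.2681+0.2784i)  (+0.1605-0.0098i)·(+0.0817+0.0348i)  (-0.2427-0.3101i)·(-0.3221+0.0000i)  (-0.1788+0.5704i)·(-0.0817+0.0348i)  (+0.3109-0.0959i)·(+0.2681-0.2784i)  (+0.4668+0.3688i)·(-0.0938+0.2461i)
Y_3^2(R⁻¹ n̂) = -0.006682+0.022253i

Re=-0.0067 Im=0.0223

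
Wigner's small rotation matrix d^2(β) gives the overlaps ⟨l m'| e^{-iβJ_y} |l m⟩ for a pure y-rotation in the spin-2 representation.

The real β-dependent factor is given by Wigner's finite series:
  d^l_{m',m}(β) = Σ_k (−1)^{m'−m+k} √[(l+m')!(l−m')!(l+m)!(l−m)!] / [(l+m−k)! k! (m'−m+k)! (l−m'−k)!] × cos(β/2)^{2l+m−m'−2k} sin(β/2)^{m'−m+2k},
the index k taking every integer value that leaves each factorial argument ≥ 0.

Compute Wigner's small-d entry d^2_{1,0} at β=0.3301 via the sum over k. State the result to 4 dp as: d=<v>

d=-0.3756

d^2_{1,0}(β=0.3301) via Wigner's sum:
c=cos(0.3301/2)=0.986410, s=sin(0.3301/2)=0.164302; N=√[6·1·2·2]=4.898979
k: max(0,(0)−(1))=0 … min(2+(0),2−(1))=1
  k=0: (−1)^1·4.8990/(2)·0.9864^3·0.1643^1 = -0.386269
  k=1: (−1)^2·4.8990/(2)·0.9864^1·0.1643^3 = +0.010717
d^2_{1,0}(0.3301) = -0.386269 +0.010717 = -0.375553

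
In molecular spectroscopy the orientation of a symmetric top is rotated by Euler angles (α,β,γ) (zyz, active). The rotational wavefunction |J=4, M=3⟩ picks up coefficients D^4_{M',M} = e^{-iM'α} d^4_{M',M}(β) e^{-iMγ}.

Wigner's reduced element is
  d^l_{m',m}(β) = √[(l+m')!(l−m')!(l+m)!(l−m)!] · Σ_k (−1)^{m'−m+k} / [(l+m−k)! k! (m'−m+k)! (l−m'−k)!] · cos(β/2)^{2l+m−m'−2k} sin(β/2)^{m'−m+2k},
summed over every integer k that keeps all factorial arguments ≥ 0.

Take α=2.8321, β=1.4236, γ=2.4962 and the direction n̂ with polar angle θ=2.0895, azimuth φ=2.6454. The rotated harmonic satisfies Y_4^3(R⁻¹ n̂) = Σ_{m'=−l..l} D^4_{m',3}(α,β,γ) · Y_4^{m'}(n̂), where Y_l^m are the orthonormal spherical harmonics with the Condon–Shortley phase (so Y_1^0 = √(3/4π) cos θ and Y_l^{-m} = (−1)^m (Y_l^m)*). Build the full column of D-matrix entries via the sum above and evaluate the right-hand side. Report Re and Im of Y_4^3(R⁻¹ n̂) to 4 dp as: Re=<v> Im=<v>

Need the full column D^4_{m',3} for m'=−4..4 at α=2.8321, β=1.4236, γ=2.4962.
cos(β/2)=0.757187, sin(β/2)=0.653198
d^4_{-4,3}: single k=7 term ⇒ +0.108658;  D = -0.083231-0.069850i
d^4_{-3,3}: k∈[6..7] ⇒ +0.311726 -0.033140 = +0.278586;  D = +0.148711+0.235574i
d^4_{-2,3}: k∈[5..6] ⇒ +0.579454 -0.143741 = +0.435713;  D = -0.109318-0.421776i
d^4_{-1,3}: k∈[4..5] ⇒ +0.791610 -0.353464 = +0.438146;  D = -0.024475+0.437462i
d^4_{0,3}: k∈[3..4] ⇒ +0.820757 -0.610798 = +0.209960;  D = +0.075020-0.196100i
d^4_{1,3}: k∈[2..3] ⇒ +0.638234 -0.791610 = -0.153376;  D = +0.095829-0.119754i
d^4_{2,3}: k∈[1..2] ⇒ +0.348764 -0.778639 = -0.429874;  D = -0.358052+0.237888i
d^4_{3,3}: k∈[0..1] ⇒ +0.108051 -0.562869 = -0.454819;  D = +0.437489-0.124352i
d^4_{4,3}: single k=0 term ⇒ -0.263641;  D = -0.263501-0.008582i
Y_4^{m'}(θ=2.0895,φ=2.6454) and Σ D·Y over m':
  (-0.0832-0.0699i)·(-0.1013+0.2305i)  (+0.1487+0.2356i)·(+0.0334+0.4051i)  (-0.1093-0.4218i)·(+0.0994+0.1522i)  (-0.0245+0.4375i)·(-0.2292-0.1241i)  (+0.0750-0.1961i)·(-0.2390+0.0000i)  (+0.0958-0.1198i)·(+0.2292-0.1241i)  (-0.3581+0.2379i)·(+0.0994-0.1522i)  (+0.4375-0.1244i)·(-0.0334+0.4051i)  (-0.2635-0.0086i)·(-0.1013-0.2305i)
Y_4^3(R⁻¹ n̂) = +0.097564+0.228840i

Re=0.0976 Im=0.2288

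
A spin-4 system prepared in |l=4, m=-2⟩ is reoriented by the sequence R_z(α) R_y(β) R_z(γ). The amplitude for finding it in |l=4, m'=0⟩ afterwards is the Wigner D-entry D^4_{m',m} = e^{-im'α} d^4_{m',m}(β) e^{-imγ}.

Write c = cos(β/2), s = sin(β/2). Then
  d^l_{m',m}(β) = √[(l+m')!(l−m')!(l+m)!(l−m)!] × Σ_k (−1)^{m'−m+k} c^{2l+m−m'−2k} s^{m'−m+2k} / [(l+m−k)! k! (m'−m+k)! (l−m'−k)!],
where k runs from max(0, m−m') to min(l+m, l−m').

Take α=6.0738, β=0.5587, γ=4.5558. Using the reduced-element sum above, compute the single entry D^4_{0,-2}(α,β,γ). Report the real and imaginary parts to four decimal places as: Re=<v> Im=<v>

Re=-0.4262 Im=0.1380

Split into d^4_{0,-2}(β=0.5587) × two z-phases.
With c≡cos(β/2)=0.961235 and s≡sin(β/2)=0.275731, N=[24·24·2·720]^{1/2}=910.735966
The bounds max(0,m−m')=0 and min(l+m,l−m')=2 give 3 terms
  k=0: (−1)^2·910.7360/(96)·0.9612^6·0.2757^2 = +0.568944
  k=1: (−1)^3·910.7360/(36)·0.9612^4·0.2757^4 = -0.124839
  k=2: (−1)^4·910.7360/(96)·0.9612^2·0.2757^6 = +0.003852
d^4_{0,-2}(0.5587) = +0.568944 -0.124839 +0.003852 = +0.447957
D = (+1.000000+0.000000i)·(+0.447957)·(-0.951359+0.308084i) = -0.426168+0.138008i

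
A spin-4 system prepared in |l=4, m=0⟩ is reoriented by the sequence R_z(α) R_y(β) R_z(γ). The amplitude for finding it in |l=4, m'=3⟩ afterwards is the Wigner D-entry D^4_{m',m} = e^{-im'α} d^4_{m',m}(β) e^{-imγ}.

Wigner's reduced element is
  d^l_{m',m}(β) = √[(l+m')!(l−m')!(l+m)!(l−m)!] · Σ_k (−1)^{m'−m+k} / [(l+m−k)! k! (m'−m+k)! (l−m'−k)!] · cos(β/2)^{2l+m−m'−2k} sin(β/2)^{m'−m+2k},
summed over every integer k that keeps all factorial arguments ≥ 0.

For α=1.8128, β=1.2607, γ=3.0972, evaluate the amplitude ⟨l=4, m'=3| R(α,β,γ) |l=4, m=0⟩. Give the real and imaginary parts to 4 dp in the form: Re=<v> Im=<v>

Split into d^4_{3,0}(β=1.2607) × two z-phases.
Half-angle: c=0.807821, s=0.589428. N=√(5040·1·24·24)=1703.830978
k∈{0,1} keeps every argument non-negative
  k=0: (−1)^3·1703.8310/(144)·0.8078^5·0.5894^3 = -0.833550
  k=1: (−1)^4·1703.8310/(144)·0.8078^3·0.5894^5 = +0.443774
d^4_{3,0}(1.2607) = -0.833550 +0.443774 = -0.389776
Phases: e^{-i·(3)·1.8128}=+0.663892+0.747829i, e^{-i·(0)·3.0972}=+1.000000+0.000000i ⇒ D=-0.258769-0.291486i

Re=-0.2588 Im=-0.2915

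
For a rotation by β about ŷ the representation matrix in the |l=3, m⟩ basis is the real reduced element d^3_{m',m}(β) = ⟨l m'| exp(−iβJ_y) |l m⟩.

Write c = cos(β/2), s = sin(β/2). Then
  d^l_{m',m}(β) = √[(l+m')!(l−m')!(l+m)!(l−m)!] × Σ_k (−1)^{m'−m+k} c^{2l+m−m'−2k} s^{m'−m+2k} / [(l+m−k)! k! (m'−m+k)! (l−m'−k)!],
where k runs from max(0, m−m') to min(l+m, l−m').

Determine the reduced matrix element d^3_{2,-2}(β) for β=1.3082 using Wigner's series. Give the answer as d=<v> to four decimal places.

d=0.3808

d^3_{2,-2}(β=1.3082) via Wigner's sum:
c=cos(1.3082/2)=0.793596, s=sin(1.3082/2)=0.608445; N=√[120·1·1·120]=120.000000
The bounds max(0,m−m')=0 and min(l+m,l−m')=1 give 2 terms
  k=0: (−1)^4·120.0000/(24)·0.7936^2·0.6084^4 = +0.431574
  k=1: (−1)^5·120.0000/(120)·0.7936^0·0.6084^6 = -0.050737
d^3_{2,-2}(1.3082) = +0.431574 -0.050737 = +0.380836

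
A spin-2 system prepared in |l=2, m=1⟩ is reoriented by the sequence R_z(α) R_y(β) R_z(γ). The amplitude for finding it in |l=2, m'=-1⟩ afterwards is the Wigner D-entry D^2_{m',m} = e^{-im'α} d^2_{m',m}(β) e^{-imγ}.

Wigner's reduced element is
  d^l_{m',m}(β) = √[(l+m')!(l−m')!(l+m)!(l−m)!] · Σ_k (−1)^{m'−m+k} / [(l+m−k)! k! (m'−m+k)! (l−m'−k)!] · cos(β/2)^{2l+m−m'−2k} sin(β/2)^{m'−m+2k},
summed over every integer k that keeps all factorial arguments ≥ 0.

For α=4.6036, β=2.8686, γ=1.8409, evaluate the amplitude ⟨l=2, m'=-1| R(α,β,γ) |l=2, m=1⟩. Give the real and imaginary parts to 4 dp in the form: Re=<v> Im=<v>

Re=0.8443 Im=-0.3362

Split into d^2_{-1,1}(β=2.8686) × two z-phases.
With c≡cos(β/2)=0.136073 and s≡sin(β/2)=0.990699, N=[1·6·6·1]^{1/2}=6.000000
k∈{2,3} keeps every argument non-negative
  k=2: (−1)^0·6.0000/(2)·0.1361^2·0.9907^2 = +0.054519
  k=3: (−1)^1·6.0000/(6)·0.1361^0·0.9907^4 = -0.963311
d^2_{-1,1}(2.8686) = +0.054519 -0.963311 = -0.908792
D = (-0.108575-0.994088i)·(-0.908792)·(-0.266831-0.963743i) = +0.844336-0.336155i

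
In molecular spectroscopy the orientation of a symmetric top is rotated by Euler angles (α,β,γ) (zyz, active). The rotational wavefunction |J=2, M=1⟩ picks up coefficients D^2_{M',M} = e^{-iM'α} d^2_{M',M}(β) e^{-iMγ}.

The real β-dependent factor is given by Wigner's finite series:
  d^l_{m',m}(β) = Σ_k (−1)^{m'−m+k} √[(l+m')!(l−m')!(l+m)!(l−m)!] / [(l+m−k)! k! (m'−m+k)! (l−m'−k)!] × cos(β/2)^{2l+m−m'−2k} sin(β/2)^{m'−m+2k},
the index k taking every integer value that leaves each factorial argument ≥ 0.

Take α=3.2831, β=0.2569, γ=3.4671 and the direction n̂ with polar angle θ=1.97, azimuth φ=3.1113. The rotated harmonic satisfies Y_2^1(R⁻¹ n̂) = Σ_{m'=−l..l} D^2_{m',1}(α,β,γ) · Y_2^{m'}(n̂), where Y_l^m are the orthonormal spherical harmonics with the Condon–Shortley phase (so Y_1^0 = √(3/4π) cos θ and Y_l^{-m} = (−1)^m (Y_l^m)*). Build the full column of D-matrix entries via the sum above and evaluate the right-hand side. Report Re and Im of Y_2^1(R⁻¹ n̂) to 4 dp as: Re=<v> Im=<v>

Need the full column D^2_{m',1} for m'=−2..2 at α=3.2831, β=0.2569, γ=3.4671.
cos(β/2)=0.991762, sin(β/2)=0.128097
d^2_{-2,1}: single k=3 term ⇒ +0.004169;  D = -0.004165+0.000177i
d^2_{-1,1}: k∈[2..3] ⇒ +0.048419 -0.000269 = +0.048150;  D = +0.047337-0.008810i
d^2_{0,1}: k∈[1..2] ⇒ +0.306081 -0.005106 = +0.300975;  D = -0.285170+0.096249i
d^2_{1,1}: k∈[0..1] ⇒ +0.967452 -0.048419 = +0.919033;  D = +0.820619-0.413769i
d^2_{2,1}: single k=0 term ⇒ -0.249914;  D = +0.205053-0.142865i
Y_2^{m'}(θ=1.97,φ=3.1113) and Σ D·Y over m':
  (-0.0042+0.0002i)·(+0.3273+0.0199i)  (+0.0473-0.0088i)·(+0.2765+0.0084i)  (-0.2852+0.0962i)·(-0.1724+0.0000i)  (+0.8206-0.4138i)·(-0.2765+0.0084i)  (+0.2051-0.1429i)·(+0.3273-0.0199i)
Y_2^1(R⁻¹ n̂) = -0.098212+0.051805i

Re=-0.0982 Im=0.0518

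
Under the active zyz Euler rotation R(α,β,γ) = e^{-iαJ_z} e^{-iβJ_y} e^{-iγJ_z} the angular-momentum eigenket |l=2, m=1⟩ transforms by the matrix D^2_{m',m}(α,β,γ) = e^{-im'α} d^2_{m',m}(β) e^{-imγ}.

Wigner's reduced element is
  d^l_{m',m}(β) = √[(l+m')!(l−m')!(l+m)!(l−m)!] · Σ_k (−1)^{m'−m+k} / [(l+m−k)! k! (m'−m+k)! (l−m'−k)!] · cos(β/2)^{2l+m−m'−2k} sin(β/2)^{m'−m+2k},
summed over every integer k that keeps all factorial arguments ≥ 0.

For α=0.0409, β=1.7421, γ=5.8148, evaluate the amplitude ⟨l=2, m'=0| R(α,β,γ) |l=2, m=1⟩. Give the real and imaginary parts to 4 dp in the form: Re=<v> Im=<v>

D^2_{0,1}(0.0409,1.7421,5.8148) = e^{-i·0·0.0409}·d^2_{0,1}(1.7421)·e^{-i·1·5.8148}. Compute d first:
c=cos(1.7421/2)=0.644024, s=sin(1.7421/2)=0.765006; N=√[2·2·6·1]=4.898979
k: max(0,(1)−(0))=1 … min(2+(1),2−(0))=2
  k=1: (−1)^0·4.8990/(2)·0.6440^3·0.7650^1 = +0.500548
  k=2: (−1)^1·4.8990/(2)·0.6440^1·0.7650^3 = -0.706271
d^2_{0,1}(1.7421) = +0.500548 -0.706271 = -0.205723
Attach z-rotation phases: D = e^{-i(0)(0.0409)}·(-0.205723)·e^{-i(1)(5.8148)} = -0.183566-0.092873i

Re=-0.1836 Im=-0.0929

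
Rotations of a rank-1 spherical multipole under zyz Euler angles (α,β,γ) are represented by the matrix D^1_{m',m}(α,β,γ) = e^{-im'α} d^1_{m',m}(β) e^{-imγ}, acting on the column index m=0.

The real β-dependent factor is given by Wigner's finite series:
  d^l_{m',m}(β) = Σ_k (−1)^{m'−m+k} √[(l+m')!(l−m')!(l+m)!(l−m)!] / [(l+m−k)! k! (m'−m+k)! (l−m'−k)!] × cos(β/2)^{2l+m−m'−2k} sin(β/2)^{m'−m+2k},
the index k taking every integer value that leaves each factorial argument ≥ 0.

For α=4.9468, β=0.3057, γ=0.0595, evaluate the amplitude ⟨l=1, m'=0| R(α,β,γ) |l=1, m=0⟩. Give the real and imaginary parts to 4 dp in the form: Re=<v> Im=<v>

First d^1_{0,0}(β=0.3057), then the phase factors e^{-i(0)α} and e^{-i(0)γ}:
With c≡cos(β/2)=0.988341 and s≡sin(β/2)=0.152256, N=[1·1·1·1]^{1/2}=1.000000
The bounds max(0,m−m')=0 and min(l+m,l−m')=1 give 2 terms
  k=0: (−1)^0·1.0000/(1)·0.9883^2·0.1523^0 = +0.976818
  k=1: (−1)^1·1.0000/(1)·0.9883^0·0.1523^2 = -0.023182
d^1_{0,0}(0.3057) = +0.976818 -0.023182 = +0.953637
Phases: e^{-i·(0)·4.9468}=+1.000000+0.000000i, e^{-i·(0)·0.0595}=+1.000000+0.000000i ⇒ D=+0.953637+0.000000i

Re=0.9536 Im=0.0000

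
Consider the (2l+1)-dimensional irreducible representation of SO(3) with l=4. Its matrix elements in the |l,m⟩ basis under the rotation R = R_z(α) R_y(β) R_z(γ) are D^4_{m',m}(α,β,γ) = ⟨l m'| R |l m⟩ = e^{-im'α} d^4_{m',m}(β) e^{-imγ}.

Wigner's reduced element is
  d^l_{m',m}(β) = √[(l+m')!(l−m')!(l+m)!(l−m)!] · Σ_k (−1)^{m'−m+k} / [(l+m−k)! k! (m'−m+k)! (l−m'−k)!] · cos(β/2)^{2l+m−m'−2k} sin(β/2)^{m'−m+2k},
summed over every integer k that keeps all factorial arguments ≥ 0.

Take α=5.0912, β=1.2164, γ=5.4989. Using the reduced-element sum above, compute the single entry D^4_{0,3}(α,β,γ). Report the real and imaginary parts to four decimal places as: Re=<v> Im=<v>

D^4_{0,3}(5.0912,1.2164,5.4989) = e^{-i·0·5.0912}·d^4_{0,3}(1.2164)·e^{-i·3·5.4989}. Compute d first:
With c≡cos(β/2)=0.820678 and s≡sin(β/2)=0.571391, N=[24·24·5040·1]^{1/2}=1703.830978
The bounds max(0,m−m')=3 and min(l+m,l−m')=4 give 2 terms
  k=3: (−1)^0·1703.8310/(144)·0.8207^5·0.5714^3 = +0.821728
  k=4: (−1)^1·1703.8310/(144)·0.8207^3·0.5714^5 = -0.398336
d^4_{0,3}(1.2164) = +0.821728 -0.398336 = +0.423392
Phases: e^{-i·(0)·5.0912}=+1.000000+0.000000i, e^{-i·(3)·5.4989}=-0.704742+0.709464i ⇒ D=-0.298382+0.300381i

Re=-0.2984 Im=0.3004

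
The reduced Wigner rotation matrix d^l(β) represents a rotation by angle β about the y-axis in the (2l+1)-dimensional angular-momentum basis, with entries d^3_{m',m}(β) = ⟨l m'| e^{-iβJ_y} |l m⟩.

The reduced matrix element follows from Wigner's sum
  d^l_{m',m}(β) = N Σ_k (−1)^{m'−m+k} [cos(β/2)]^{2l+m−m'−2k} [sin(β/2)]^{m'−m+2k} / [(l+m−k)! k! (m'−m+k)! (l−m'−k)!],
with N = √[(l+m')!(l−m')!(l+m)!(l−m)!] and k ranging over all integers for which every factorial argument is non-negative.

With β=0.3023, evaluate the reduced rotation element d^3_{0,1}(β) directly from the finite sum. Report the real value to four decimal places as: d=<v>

d=0.4585

d^3_{0,1}(β=0.3023) via Wigner's sum:
c=cos(0.3023/2)=0.988599, s=sin(0.3023/2)=0.150575; N=√[6·6·24·2]=41.569219
Admissible k: 1..3 (factorial args all ≥0)
  k=1: (−1)^0·41.5692/(12)·0.9886^5·0.1506^1 = +0.492543
  k=2: (−1)^1·41.5692/(4)·0.9886^3·0.1506^3 = -0.034279
  k=3: (−1)^2·41.5692/(12)·0.9886^1·0.1506^5 = +0.000265
d^3_{0,1}(0.3023) = +0.492543 -0.034279 +0.000265 = +0.458528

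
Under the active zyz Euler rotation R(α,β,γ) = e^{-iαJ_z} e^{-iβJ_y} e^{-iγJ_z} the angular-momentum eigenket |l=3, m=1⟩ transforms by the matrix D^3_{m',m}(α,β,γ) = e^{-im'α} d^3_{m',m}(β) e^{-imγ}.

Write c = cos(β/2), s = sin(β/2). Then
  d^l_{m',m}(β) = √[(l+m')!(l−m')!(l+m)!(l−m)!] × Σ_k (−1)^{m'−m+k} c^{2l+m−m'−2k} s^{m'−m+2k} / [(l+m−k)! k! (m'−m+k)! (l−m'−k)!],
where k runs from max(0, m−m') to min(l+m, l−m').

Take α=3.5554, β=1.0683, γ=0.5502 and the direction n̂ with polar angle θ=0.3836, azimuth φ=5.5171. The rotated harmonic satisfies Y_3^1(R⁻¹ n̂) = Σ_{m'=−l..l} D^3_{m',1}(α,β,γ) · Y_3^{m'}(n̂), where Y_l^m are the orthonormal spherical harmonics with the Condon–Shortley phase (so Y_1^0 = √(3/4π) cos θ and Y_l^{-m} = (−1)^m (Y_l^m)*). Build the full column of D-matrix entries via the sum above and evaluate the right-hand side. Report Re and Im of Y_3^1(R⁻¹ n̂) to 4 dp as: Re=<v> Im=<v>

Need the full column D^3_{m',1} for m'=−3..3 at α=3.5554, β=1.0683, γ=0.5502.
cos(β/2)=0.860702, sin(β/2)=0.509110
d^3_{-3,1}: single k=4 term ⇒ +0.192751;  D = -0.148508-0.122875i
d^3_{-2,1}: k∈[3..4] ⇒ +0.532135 -0.093091 = +0.439044;  D = +0.422258+0.120241i
d^3_{-1,1}: k∈[2..4] ⇒ +0.853463 -0.398144 +0.017413 = +0.472731;  D = -0.468341+0.064277i
d^3_{0,1}: k∈[1..3] ⇒ +0.833039 -0.874387 +0.101976 = +0.060628;  D = +0.051681-0.031700i
d^3_{1,1}: k∈[0..2] ⇒ +0.406552 -1.137950 +0.298608 = -0.432790;  D = +0.246791-0.355530i
d^3_{2,1}: k∈[0..1] ⇒ -0.760457 +0.532135 = -0.228322;  D = -0.043789+0.224083i
d^3_{3,1}: single k=0 term ⇒ +0.550908;  D = +0.120668+0.537530i
Y_3^{m'}(θ=0.3836,φ=5.5171) and Σ D·Y over m':
  (-0.1485-0.1229i)·(-0.0145+0.0163i)  (+0.4223+0.1202i)·(+0.0051+0.1326i)  (-0.4683+0.0643i)·(+0.2876+0.2767i)  (+0.0517-0.0317i)·(+0.4497+0.0000i)  (+0.2468-0.3555i)·(-0.2876+0.2767i)  (-0.0438+0.2241i)·(+0.0051-0.1326i)  (+0.1207+0.5375i)·(+0.0145+0.0163i)
Y_3^1(R⁻¹ n̂) = -0.088986+0.117914i

Re=-0.0890 Im=0.1179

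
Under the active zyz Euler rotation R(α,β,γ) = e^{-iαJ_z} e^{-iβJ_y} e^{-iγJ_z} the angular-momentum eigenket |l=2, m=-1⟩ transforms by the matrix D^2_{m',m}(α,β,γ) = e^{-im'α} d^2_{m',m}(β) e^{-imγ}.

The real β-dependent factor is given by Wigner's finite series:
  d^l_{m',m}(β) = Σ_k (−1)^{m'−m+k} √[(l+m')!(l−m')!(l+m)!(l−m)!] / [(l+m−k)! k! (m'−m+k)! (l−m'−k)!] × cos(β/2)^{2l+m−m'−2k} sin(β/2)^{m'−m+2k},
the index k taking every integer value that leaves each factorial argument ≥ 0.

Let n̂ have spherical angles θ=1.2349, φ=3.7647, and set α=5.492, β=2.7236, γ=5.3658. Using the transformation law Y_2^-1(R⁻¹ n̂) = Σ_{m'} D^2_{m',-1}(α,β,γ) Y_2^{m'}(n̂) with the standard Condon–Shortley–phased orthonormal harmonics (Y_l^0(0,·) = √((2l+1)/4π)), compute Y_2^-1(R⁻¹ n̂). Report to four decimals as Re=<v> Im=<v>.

Need the full column D^2_{m',-1} for m'=−2..2 at α=5.492, β=2.7236, γ=5.3658.
cos(β/2)=0.207478, sin(β/2)=0.978240
d^2_{-2,-1}: single k=1 term ⇒ +0.017474;  D = -0.013997-0.010461i
d^2_{-1,-1}: k∈[0..1] ⇒ +0.001853 -0.123582 = -0.121729;  D = +0.016718+0.120576i
d^2_{0,-1}: k∈[0..1] ⇒ -0.021401 +0.475756 = +0.454354;  D = +0.276201-0.360764i
d^2_{1,-1}: k∈[0..1] ⇒ +0.123582 -0.915759 = -0.792176;  D = -0.785876+0.099707i
d^2_{2,-1}: single k=0 term ⇒ -0.388453;  D = -0.305684-0.239694i
Y_2^{m'}(θ=1.2349,φ=3.7647) and Σ D·Y over m':
  (-0.0140-0.0105i)·(+0.1098-0.3263i)  (+0.0167+0.1206i)·(-0.1952+0.1403i)  (+0.2762-0.3608i)·(-0.2126+0.0000i)  (-0.7859+0.0997i)·(+0.1952+0.1403i)  (-0.3057-0.2397i)·(+0.1098+0.3263i)
Y_2^-1(R⁻¹ n̂) = -0.206612-0.157942i

Re=-0.2066 Im=-0.1579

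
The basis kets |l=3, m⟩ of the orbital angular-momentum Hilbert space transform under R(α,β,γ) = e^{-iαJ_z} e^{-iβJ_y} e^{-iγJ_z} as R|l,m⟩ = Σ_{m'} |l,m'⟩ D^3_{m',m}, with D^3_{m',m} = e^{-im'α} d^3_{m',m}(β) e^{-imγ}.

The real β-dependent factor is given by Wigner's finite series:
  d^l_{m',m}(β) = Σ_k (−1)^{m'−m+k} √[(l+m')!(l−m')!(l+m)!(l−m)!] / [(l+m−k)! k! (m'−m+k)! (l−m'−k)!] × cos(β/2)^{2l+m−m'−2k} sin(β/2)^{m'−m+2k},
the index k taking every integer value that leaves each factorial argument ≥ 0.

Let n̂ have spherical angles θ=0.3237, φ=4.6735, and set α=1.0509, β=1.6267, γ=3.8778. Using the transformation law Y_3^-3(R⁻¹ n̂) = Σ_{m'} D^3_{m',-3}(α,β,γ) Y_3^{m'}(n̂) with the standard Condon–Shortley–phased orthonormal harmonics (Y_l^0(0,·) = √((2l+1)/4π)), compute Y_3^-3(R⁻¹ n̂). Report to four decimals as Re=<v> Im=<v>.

Need the full column D^3_{m',-3} for m'=−3..3 at α=1.0509, β=1.6267, γ=3.8778.
cos(β/2)=0.687068, sin(β/2)=0.726593
d^3_{-3,-3}: single k=0 term ⇒ +0.105196;  D = -0.063574+0.083813i
d^3_{-2,-3}: single k=0 term ⇒ -0.272500;  D = -0.106610-0.250780i
d^3_{-1,-3}: single k=0 term ⇒ +0.455646;  D = +0.452481+0.053610i
d^3_{0,-3}: single k=0 term ⇒ -0.556401;  D = -0.331309+0.447008i
d^3_{1,-3}: single k=0 term ⇒ +0.509577;  D = -0.204558-0.466717i
d^3_{2,-3}: single k=0 term ⇒ -0.340825;  D = +0.338882+0.036338i
d^3_{3,-3}: single k=0 term ⇒ +0.147146;  D = -0.086299+0.119181i
Y_3^{m'}(θ=0.3237,φ=4.6735) and Σ D·Y over m':
  (-0.0636+0.0838i)·(+0.0016-0.0133i)  (-0.1066-0.2508i)·(-0.0977-0.0076i)  (+0.4525+0.0536i)·(-0.0140+0.3589i)  (-0.3313+0.4470i)·(+0.5286+0.0000i)  (-0.2046-0.4667i)·(+0.0140+0.3589i)  (+0.3389+0.0363i)·(-0.0977+0.0076i)  (-0.0863+0.1192i)·(-0.0016-0.0133i)
Y_3^-3(R⁻¹ n̂) = -0.058187+0.344307i

Re=-0.0582 Im=0.3443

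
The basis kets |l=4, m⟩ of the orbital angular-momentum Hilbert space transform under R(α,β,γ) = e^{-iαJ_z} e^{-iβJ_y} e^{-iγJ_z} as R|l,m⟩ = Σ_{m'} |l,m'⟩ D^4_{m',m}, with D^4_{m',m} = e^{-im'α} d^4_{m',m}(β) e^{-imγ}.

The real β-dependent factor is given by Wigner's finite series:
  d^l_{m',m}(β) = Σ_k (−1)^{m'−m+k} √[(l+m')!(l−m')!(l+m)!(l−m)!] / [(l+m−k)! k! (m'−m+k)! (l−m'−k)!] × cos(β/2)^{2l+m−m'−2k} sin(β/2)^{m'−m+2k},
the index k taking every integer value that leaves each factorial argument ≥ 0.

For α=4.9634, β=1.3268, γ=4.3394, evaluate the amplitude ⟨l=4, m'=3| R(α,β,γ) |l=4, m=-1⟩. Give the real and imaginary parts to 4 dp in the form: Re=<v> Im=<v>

Re=-0.1998 Im=0.4192

Split into d^4_{3,-1}(β=1.3268) × two z-phases.
With c≡cos(β/2)=0.787903 and s≡sin(β/2)=0.615799, N=[5040·1·6·120]^{1/2}=1904.940944
Admissible k: 0..1 (factorial args all ≥0)
  k=0: (−1)^4·1904.9409/(144)·0.7879^4·0.6158^4 = +0.733106
  k=1: (−1)^5·1904.9409/(240)·0.7879^2·0.6158^6 = -0.268690
d^4_{3,-1}(1.3268) = +0.733106 -0.268690 = +0.464417
D = (-0.683855-0.729618i)·(+0.464417)·(-0.364401-0.931242i) = -0.199817+0.419232i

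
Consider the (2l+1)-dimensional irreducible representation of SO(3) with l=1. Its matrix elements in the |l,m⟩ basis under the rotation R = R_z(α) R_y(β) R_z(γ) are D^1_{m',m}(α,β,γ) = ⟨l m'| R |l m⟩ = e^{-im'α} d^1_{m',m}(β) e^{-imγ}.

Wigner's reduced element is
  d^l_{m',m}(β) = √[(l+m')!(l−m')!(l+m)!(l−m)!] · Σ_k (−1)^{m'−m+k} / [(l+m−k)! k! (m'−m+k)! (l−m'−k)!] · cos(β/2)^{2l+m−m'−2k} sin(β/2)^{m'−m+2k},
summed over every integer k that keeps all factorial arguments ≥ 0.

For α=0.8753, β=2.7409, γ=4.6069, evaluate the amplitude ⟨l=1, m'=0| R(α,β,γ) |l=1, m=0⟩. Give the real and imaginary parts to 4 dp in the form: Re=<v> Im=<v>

First d^1_{0,0}(β=2.7409), then the phase factors e^{-i(0)α} and e^{-i(0)γ}:
c=cos(2.7409/2)=0.199009, s=sin(2.7409/2)=0.979998; N=√[1·1·1·1]=1.000000
Admissible k: 0..1 (factorial args all ≥0)
  k=0: (−1)^0·1.0000/(1)·0.1990^2·0.9800^0 = +0.039604
  k=1: (−1)^1·1.0000/(1)·0.1990^0·0.9800^2 = -0.960396
d^1_{0,0}(2.7409) = +0.039604 -0.960396 = -0.920791
Phases: e^{-i·(0)·0.8753}=+1.000000+0.000000i, e^{-i·(0)·4.6069}=+1.000000+0.000000i ⇒ D=-0.920791+0.000000i

Re=-0.9208 Im=0.0000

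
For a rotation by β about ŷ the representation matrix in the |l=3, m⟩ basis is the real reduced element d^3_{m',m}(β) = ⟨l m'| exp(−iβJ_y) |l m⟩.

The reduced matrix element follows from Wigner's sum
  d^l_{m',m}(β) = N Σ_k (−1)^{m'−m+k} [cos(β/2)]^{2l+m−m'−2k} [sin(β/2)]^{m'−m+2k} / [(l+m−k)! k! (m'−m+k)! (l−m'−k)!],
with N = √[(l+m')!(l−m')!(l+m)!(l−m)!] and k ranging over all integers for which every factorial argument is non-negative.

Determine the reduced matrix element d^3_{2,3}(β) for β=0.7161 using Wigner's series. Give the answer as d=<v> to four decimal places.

d^3_{2,3}(β=0.7161) via Wigner's sum:
With c≡cos(β/2)=0.936582 and s≡sin(β/2)=0.350449, N=[120·1·720·1]^{1/2}=293.938769
Admissible k: 1..1 (factorial args all ≥0)
  k=1: (−1)^0·293.9388/(120)·0.9366^5·0.3504^1 = +0.618627
d^3_{2,3}(0.7161) = +0.618627

d=0.6186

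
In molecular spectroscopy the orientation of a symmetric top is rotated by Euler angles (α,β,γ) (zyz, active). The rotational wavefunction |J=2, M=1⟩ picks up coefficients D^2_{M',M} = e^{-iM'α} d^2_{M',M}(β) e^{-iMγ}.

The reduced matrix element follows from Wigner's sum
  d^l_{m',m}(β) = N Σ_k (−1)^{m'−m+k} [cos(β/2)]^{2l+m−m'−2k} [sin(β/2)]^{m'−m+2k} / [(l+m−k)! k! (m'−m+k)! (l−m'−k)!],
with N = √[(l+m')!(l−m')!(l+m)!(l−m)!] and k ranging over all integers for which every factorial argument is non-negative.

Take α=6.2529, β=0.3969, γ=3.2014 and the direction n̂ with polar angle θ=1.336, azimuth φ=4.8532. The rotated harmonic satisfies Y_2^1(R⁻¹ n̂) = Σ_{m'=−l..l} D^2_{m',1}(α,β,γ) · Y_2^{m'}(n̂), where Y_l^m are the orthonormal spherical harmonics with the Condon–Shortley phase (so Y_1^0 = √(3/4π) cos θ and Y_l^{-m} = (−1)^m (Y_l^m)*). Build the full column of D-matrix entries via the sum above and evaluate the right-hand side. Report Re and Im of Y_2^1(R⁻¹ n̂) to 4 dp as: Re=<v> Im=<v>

Re=0.0012 Im=-0.2067

Need the full column D^2_{m',1} for m'=−2..2 at α=6.2529, β=0.3969, γ=3.2014.
cos(β/2)=0.980373, sin(β/2)=0.197150
d^2_{-2,1}: single k=3 term ⇒ +0.015025;  D = -0.014916+0.001804i
d^2_{-1,1}: k∈[2..3] ⇒ +0.112072 -0.001511 = +0.110561;  D = -0.110113+0.009947i
d^2_{0,1}: k∈[1..2] ⇒ +0.455037 -0.018402 = +0.436635;  D = -0.435855+0.026098i
d^2_{1,1}: k∈[0..1] ⇒ +0.923774 -0.112072 = +0.811702;  D = -0.811349+0.023960i
d^2_{2,1}: single k=0 term ⇒ -0.371536;  D = +0.371536+0.000284i
Y_2^{m'}(θ=1.336,φ=4.8532) and Σ D·Y over m':
  (-0.0149+0.0018i)·(-0.3510+0.1015i)  (-0.1101+0.0099i)·(+0.0245+0.1731i)  (-0.4359+0.0261i)·(-0.2642+0.0000i)  (-0.8113+0.0240i)·(-0.0245+0.1731i)  (+0.3715+0.0003i)·(-0.3510-0.1015i)
Y_2^1(R⁻¹ n̂) = +0.001160-0.206687i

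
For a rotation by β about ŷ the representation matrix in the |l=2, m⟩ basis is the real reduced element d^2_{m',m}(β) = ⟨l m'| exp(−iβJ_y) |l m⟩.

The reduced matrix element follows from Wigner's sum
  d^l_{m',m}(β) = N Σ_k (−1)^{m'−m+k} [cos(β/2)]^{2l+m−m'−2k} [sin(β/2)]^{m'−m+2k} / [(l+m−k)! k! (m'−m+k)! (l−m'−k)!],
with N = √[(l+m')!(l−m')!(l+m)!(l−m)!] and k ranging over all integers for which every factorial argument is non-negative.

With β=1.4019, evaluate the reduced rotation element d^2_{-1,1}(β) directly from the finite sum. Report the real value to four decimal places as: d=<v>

d^2_{-1,1}(β=1.4019) via Wigner's sum:
c=cos(1.4019/2)=0.764230, s=sin(1.4019/2)=0.644944; N=√[1·6·6·1]=6.000000
k: max(0,(1)−(-1))=2 … min(2+(1),2−(-1))=3
  k=2: (−1)^0·6.0000/(2)·0.7642^2·0.6449^2 = +0.728808
  k=3: (−1)^1·6.0000/(6)·0.7642^0·0.6449^4 = -0.173017
d^2_{-1,1}(1.4019) = +0.728808 -0.173017 = +0.555791

d=0.5558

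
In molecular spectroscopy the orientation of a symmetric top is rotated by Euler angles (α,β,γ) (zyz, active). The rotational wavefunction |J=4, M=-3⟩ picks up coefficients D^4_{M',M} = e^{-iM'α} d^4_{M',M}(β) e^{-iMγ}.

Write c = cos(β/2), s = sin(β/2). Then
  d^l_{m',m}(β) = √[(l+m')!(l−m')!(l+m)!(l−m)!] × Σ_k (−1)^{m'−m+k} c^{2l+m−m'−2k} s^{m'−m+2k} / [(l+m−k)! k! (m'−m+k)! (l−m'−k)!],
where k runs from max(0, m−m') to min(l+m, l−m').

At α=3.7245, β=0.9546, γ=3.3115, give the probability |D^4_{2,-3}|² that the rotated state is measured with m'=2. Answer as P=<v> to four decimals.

P=0.0215

Split into d^4_{2,-3}(β=0.9546) × two z-phases.
c=cos(0.9546/2)=0.888238, s=sin(0.9546/2)=0.459383; N=√[720·2·1·5040]=2693.993318
The bounds max(0,m−m')=0 and min(l+m,l−m')=1 give 2 terms
  k=0: (−1)^5·2693.9933/(240)·0.8882^3·0.4594^5 = -0.160934
  k=1: (−1)^6·2693.9933/(720)·0.8882^1·0.4594^7 = +0.014349
d^4_{2,-3}(0.9546) = -0.160934 +0.014349 = -0.146585
|D^4_{2,-3}|² = |d^4_{2,-3}(β)|² = (-0.146585)² = 0.021487 (the z-rotation phases have unit modulus)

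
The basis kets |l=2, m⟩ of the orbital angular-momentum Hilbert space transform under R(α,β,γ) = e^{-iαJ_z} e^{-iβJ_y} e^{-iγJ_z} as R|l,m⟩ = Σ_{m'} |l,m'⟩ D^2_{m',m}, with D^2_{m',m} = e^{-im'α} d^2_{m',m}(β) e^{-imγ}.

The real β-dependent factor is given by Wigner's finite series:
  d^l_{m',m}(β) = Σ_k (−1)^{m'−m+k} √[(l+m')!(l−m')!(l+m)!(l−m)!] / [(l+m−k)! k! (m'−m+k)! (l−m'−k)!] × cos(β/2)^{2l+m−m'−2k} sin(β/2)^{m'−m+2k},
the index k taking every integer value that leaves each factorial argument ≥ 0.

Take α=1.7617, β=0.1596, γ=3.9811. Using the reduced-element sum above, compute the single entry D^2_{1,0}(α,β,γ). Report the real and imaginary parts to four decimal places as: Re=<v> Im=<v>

Re=0.0365 Im=0.1887

D^2_{1,0}(1.7617,0.1596,3.9811) = e^{-i·1·1.7617}·d^2_{1,0}(0.1596)·e^{-i·0·3.9811}. Compute d first:
Half-angle: c=0.996818, s=0.079715. N=√(6·1·2·2)=4.898979
k: max(0,(0)−(1))=0 … min(2+(0),2−(1))=1
  k=0: (−1)^1·4.8990/(2)·0.9968^3·0.0797^1 = -0.193404
  k=1: (−1)^2·4.8990/(2)·0.9968^1·0.0797^3 = +0.001237
d^2_{1,0}(0.1596) = -0.193404 +0.001237 = -0.192167
Attach z-rotation phases: D = e^{-i(1)(1.7617)}·(-0.192167)·e^{-i(0)(3.9811)} = +0.036463+0.188676i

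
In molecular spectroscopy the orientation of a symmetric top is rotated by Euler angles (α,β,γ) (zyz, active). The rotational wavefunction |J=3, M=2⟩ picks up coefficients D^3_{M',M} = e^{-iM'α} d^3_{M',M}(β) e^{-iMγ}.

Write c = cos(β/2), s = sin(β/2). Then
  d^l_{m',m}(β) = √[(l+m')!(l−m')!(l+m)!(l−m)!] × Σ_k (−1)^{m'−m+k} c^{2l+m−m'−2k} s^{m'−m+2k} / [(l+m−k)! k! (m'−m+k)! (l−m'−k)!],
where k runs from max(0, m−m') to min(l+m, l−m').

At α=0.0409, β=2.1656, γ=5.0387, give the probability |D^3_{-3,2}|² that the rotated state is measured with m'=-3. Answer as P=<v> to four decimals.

P=0.3812

First d^3_{-3,2}(β=2.1656), then the phase factors e^{-i(-3)α} and e^{-i(2)γ}:
With c≡cos(β/2)=0.468857 and s≡sin(β/2)=0.883274, N=[1·720·120·1]^{1/2}=293.938769
k: max(0,(2)−(-3))=5 … min(3+(2),3−(-3))=5
  k=5: (−1)^0·293.9388/(120)·0.4689^1·0.8833^5 = +0.617438
d^3_{-3,2}(2.1656) = +0.617438
|D^3_{-3,2}|² = |d^3_{-3,2}(β)|² = (+0.617438)² = 0.381230 (the z-rotation phases have unit modulus)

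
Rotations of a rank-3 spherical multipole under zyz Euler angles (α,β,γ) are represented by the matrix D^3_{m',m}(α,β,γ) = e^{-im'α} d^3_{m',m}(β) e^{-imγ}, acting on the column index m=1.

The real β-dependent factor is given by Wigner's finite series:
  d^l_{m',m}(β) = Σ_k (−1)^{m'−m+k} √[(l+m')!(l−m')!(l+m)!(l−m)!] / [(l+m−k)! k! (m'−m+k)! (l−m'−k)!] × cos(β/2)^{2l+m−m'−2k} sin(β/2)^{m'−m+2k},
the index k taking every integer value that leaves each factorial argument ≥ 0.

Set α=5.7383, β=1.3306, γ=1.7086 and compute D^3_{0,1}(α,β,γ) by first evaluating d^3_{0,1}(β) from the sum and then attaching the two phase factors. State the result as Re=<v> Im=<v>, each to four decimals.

Re=0.0414 Im=0.2987

Split into d^3_{0,1}(β=1.3306) × two z-phases.
Half-angle: c=0.786732, s=0.617295. N=√(6·6·24·2)=41.569219
k∈{1,2,3} keeps every argument non-negative
  k=1: (−1)^0·41.5692/(12)·0.7867^5·0.6173^1 = +0.644491
  k=2: (−1)^1·41.5692/(4)·0.7867^3·0.6173^3 = -1.190338
  k=3: (−1)^2·41.5692/(12)·0.7867^1·0.6173^5 = +0.244276
d^3_{0,1}(1.3306) = +0.644491 -1.190338 +0.244276 = -0.301571
D = (+1.000000+0.000000i)·(-0.301571)·(-0.137368-0.990520i) = +0.041426+0.298712i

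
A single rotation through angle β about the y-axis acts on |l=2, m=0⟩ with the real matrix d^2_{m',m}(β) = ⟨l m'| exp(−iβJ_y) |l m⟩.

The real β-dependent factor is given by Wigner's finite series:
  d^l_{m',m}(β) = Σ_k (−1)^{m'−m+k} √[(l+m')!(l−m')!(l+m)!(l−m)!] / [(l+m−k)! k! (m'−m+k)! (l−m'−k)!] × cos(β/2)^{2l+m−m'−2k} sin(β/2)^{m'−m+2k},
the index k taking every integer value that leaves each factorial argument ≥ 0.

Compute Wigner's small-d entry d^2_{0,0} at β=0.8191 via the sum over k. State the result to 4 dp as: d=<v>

d=0.1995

d^2_{0,0}(β=0.8191) via Wigner's sum:
c=cos(0.8191/2)=0.917300, s=sin(0.8191/2)=0.398197; N=√[2·2·2·2]=4.000000
k: max(0,(0)−(0))=0 … min(2+(0),2−(0))=2
  k=0: (−1)^0·4.0000/(4)·0.9173^4·0.3982^0 = +0.708020
  k=1: (−1)^1·4.0000/(1)·0.9173^2·0.3982^2 = -0.533676
  k=2: (−1)^2·4.0000/(4)·0.9173^0·0.3982^4 = +0.025141
d^2_{0,0}(0.8191) = +0.708020 -0.533676 +0.025141 = +0.199486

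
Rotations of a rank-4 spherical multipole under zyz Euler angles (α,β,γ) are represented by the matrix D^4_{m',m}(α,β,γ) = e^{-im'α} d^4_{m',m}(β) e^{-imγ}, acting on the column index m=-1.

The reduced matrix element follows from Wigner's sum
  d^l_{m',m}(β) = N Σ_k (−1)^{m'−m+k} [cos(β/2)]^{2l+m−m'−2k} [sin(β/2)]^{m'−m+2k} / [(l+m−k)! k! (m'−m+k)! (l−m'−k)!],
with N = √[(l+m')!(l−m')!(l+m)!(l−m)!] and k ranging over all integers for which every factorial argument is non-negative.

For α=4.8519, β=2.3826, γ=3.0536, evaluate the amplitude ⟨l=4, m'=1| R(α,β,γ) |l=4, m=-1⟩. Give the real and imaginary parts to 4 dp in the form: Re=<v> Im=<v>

First d^4_{1,-1}(β=2.3826), then the phase factors e^{-i(1)α} and e^{-i(-1)γ}:
c=cos(2.3826/2)=0.370453, s=sin(2.3826/2)=0.928851; N=√[120·6·6·120]=720.000000
k: max(0,(-1)−(1))=0 … min(4+(-1),4−(1))=3
  k=0: (−1)^2·720.0000/(72)·0.3705^6·0.9289^2 = +0.022299
  k=1: (−1)^3·720.0000/(24)·0.3705^4·0.9289^4 = -0.420569
  k=2: (−1)^4·720.0000/(48)·0.3705^2·0.9289^6 = +1.322008
  k=3: (−1)^5·720.0000/(720)·0.3705^0·0.9289^8 = -0.554076
d^4_{1,-1}(2.3826) = +0.022299 -0.420569 +1.322008 -0.554076 = +0.369662
D = (+0.139059+0.990284i)·(+0.369662)·(-0.996131+0.087879i) = -0.083376-0.360136i

Re=-0.0834 Im=-0.3601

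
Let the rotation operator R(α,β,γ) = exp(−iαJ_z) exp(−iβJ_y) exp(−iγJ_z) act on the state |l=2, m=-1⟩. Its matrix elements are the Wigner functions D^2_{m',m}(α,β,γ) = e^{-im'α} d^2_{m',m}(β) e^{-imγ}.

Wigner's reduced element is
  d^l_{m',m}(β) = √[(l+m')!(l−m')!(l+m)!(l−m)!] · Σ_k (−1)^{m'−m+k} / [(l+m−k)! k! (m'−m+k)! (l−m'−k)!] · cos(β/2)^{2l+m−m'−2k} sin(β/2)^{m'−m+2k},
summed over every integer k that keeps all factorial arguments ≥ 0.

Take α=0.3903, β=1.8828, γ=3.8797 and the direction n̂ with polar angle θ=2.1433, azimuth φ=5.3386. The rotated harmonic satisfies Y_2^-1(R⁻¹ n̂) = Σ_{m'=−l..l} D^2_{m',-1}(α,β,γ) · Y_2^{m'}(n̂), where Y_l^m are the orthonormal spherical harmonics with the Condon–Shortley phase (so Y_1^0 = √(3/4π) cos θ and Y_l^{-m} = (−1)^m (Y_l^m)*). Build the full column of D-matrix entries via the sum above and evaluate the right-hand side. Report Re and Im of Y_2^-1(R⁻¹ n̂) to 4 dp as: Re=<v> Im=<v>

Re=0.0582 Im=-0.2486

Need the full column D^2_{m',-1} for m'=−2..2 at α=0.3903, β=1.8828, γ=3.8797.
cos(β/2)=0.588657, sin(β/2)=0.808383
d^2_{-2,-1}: single k=1 term ⇒ +0.329787;  D = -0.017171-0.329340i
d^2_{-1,-1}: k∈[0..1] ⇒ +0.120074 -0.679329 = -0.559255;  D = +0.239417+0.505416i
d^2_{0,-1}: k∈[0..1] ⇒ -0.403905 +0.761710 = +0.357804;  D = -0.264683-0.240763i
d^2_{1,-1}: k∈[0..1] ⇒ +0.679329 -0.427040 = +0.252289;  D = -0.237182-0.085989i
d^2_{2,-1}: single k=0 term ⇒ -0.621933;  D = +0.621372-0.026420i
Y_2^{m'}(θ=2.1433,φ=5.3386) and Σ D·Y over m':
  (-0.0172-0.3293i)·(-0.0854+0.2592i)  (+0.2394+0.5054i)·(-0.2062-0.2850i)  (-0.2647-0.2408i)·(-0.0377+0.0000i)  (-0.2372-0.0860i)·(+0.2062-0.2850i)  (+0.6214-0.0264i)·(-0.0854-0.2592i)
Y_2^-1(R⁻¹ n̂) = +0.058170-0.248606i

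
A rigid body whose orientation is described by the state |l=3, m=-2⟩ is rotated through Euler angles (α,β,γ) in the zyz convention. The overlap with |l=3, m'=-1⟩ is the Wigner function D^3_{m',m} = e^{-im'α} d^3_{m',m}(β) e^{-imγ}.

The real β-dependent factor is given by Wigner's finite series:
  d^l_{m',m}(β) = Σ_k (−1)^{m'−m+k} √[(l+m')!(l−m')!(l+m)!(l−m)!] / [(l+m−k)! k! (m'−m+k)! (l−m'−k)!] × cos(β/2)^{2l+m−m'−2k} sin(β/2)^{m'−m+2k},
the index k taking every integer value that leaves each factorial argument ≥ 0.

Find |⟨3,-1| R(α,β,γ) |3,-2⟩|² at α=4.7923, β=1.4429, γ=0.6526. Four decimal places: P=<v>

P=0.0745

Split into d^3_{-1,-2}(β=1.4429) × two z-phases.
With c≡cos(β/2)=0.750849 and s≡sin(β/2)=0.660474, N=[2·24·1·120]^{1/2}=75.894664
k∈{0,1} keeps every argument non-negative
  k=0: (−1)^1·75.8947/(24)·0.7508^5·0.6605^1 = -0.498446
  k=1: (−1)^2·75.8947/(12)·0.7508^3·0.6605^3 = +0.771356
d^3_{-1,-2}(1.4429) = -0.498446 +0.771356 = +0.272910
|D^3_{-1,-2}|² = |d^3_{-1,-2}(β)|² = (+0.272910)² = 0.074480 (the z-rotation phases have unit modulus)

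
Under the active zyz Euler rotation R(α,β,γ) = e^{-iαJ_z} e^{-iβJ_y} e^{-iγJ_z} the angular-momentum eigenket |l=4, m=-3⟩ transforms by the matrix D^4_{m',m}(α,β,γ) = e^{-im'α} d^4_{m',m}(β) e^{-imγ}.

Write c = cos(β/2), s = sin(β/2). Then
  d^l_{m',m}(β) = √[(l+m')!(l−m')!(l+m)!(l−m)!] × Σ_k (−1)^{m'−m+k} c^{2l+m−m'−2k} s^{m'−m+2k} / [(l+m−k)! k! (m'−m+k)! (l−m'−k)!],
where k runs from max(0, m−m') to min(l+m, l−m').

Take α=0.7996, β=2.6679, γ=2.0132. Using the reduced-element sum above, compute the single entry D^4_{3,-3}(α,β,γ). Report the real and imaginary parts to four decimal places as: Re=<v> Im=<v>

D^4_{3,-3}(0.7996,2.6679,2.0132) = e^{-i·3·0.7996}·d^4_{3,-3}(2.6679)·e^{-i·-3·2.0132}. Compute d first:
With c≡cos(β/2)=0.234638 and s≡sin(β/2)=0.972083, N=[5040·1·1·5040]^{1/2}=5040.000000
k: max(0,(-3)−(3))=0 … min(4+(-3),4−(3))=1
  k=0: (−1)^6·5040.0000/(720)·0.2346^2·0.9721^6 = +0.325173
  k=1: (−1)^7·5040.0000/(5040)·0.2346^0·0.9721^8 = -0.797308
d^4_{3,-3}(2.6679) = +0.325173 -0.797308 = -0.472134
Attach z-rotation phases: D = e^{-i(3)(0.7996)}·(-0.472134)·e^{-i(-3)(2.0132)} = +0.414516+0.226025i

Re=0.4145 Im=0.2260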